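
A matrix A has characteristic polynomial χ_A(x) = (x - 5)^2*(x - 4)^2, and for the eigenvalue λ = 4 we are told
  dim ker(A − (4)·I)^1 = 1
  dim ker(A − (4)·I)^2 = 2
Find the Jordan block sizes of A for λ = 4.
Block sizes for λ = 4: [2]

From the dimensions of kernels of powers, the number of Jordan blocks of size at least j is d_j − d_{j−1} where d_j = dim ker(N^j) (with d_0 = 0). Computing the differences gives [1, 1].
The number of blocks of size exactly k is (#blocks of size ≥ k) − (#blocks of size ≥ k + 1), so the partition is: 1 block(s) of size 2.
In nonincreasing order the block sizes are [2].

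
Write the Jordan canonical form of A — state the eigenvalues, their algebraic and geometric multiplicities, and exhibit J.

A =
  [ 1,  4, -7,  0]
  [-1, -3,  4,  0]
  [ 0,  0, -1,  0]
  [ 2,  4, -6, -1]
J_3(-1) ⊕ J_1(-1)

The characteristic polynomial is
  det(x·I − A) = x^4 + 4*x^3 + 6*x^2 + 4*x + 1 = (x + 1)^4

Eigenvalues and multiplicities (the geometric multiplicity of λ is n − rank(A − λI), which equals the number of Jordan blocks for λ):
  λ = -1: algebraic multiplicity = 4, geometric multiplicity = 2

Determining the block sizes for each eigenvalue:
  λ = -1: with am = 4 and gm = 2, the partition is not yet determined (e.g. several partitions of 4 into 2 parts exist). Let N = A − (-1)·I. Computing rank(N^1) = 2, rank(N^2) = 1, rank(N^3) = 0; the number of blocks of size ≥ j is rank(N^{j−1}) − rank(N^j), giving [2, 1, 1]. So we have 1 block(s) of size 3, 1 block(s) of size 1 → block sizes [3, 1]

Assembling the blocks gives a Jordan form
J =
  [-1,  1,  0,  0]
  [ 0, -1,  1,  0]
  [ 0,  0, -1,  0]
  [ 0,  0,  0, -1]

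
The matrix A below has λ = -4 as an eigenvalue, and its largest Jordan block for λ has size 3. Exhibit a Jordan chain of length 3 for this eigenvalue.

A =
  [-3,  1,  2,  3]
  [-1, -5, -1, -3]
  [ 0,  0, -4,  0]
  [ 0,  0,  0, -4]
A Jordan chain for λ = -4 of length 3:
v_1 = (1, -1, 0, 0)ᵀ
v_2 = (2, -1, 0, 0)ᵀ
v_3 = (0, 0, 1, 0)ᵀ

Let N = A − (-4)·I. We want v_3 with N^3 v_3 = 0 but N^2 v_3 ≠ 0; then v_{j-1} := N · v_j for j = 3, …, 2.

Pick v_3 = (0, 0, 1, 0)ᵀ.
Then v_2 = N · v_3 = (2, -1, 0, 0)ᵀ.
Then v_1 = N · v_2 = (1, -1, 0, 0)ᵀ.

Sanity check: (A − (-4)·I) v_1 = (0, 0, 0, 0)ᵀ = 0. ✓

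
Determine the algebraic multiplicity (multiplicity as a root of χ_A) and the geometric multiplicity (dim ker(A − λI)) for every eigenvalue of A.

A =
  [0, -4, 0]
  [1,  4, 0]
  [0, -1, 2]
λ = 2: alg = 3, geom = 1

Step 1 — factor the characteristic polynomial to read off the algebraic multiplicities:
  χ_A(x) = (x - 2)^3

Step 2 — compute geometric multiplicities via the rank-nullity identity g(λ) = n − rank(A − λI):
  rank(A − (2)·I) = 2, so dim ker(A − (2)·I) = n − 2 = 1

Summary:
  λ = 2: algebraic multiplicity = 3, geometric multiplicity = 1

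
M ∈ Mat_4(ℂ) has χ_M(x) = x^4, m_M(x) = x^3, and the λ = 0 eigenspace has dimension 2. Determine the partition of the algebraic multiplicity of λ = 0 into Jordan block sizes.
Block sizes for λ = 0: [3, 1]

Step 1 — from the characteristic polynomial, algebraic multiplicity of λ = 0 is 4. From dim ker(M − (0)·I) = 2, there are exactly 2 Jordan blocks for λ = 0.
Step 2 — from the minimal polynomial, the factor (x − 0)^3 tells us the largest block for λ = 0 has size 3.
Step 3 — with total size 4, 2 blocks, and largest block 3, the block sizes (in nonincreasing order) are [3, 1].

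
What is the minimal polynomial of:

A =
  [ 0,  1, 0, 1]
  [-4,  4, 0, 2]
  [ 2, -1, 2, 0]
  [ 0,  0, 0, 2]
x^2 - 4*x + 4

The characteristic polynomial is χ_A(x) = (x - 2)^4, so the eigenvalues are known. The minimal polynomial is
  m_A(x) = Π_λ (x − λ)^{k_λ}
where k_λ is the size of the *largest* Jordan block for λ (equivalently, the smallest k with (A − λI)^k v = 0 for every generalised eigenvector v of λ).

  λ = 2: largest Jordan block has size 2, contributing (x − 2)^2

So m_A(x) = (x - 2)^2 = x^2 - 4*x + 4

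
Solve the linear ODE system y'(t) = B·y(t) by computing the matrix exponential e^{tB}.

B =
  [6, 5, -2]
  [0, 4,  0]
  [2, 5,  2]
e^{tB} =
  [2*t*exp(4*t) + exp(4*t), 5*t*exp(4*t), -2*t*exp(4*t)]
  [0, exp(4*t), 0]
  [2*t*exp(4*t), 5*t*exp(4*t), -2*t*exp(4*t) + exp(4*t)]

Strategy: write B = P · J · P⁻¹ where J is a Jordan canonical form, so e^{tB} = P · e^{tJ} · P⁻¹, and e^{tJ} can be computed block-by-block.

B has Jordan form
J =
  [4, 1, 0]
  [0, 4, 0]
  [0, 0, 4]
(up to reordering of blocks).

Per-block formulas:
  For a 1×1 block at λ = 4: exp(t · [4]) = [e^(4t)].
  For a 2×2 Jordan block J_2(4): exp(t · J_2(4)) = e^(4t)·(I + t·N), where N is the 2×2 nilpotent shift.

After assembling e^{tJ} and conjugating by P, we get:

e^{tB} =
  [2*t*exp(4*t) + exp(4*t), 5*t*exp(4*t), -2*t*exp(4*t)]
  [0, exp(4*t), 0]
  [2*t*exp(4*t), 5*t*exp(4*t), -2*t*exp(4*t) + exp(4*t)]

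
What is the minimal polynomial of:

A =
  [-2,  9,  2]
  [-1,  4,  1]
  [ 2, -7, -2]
x^3

The characteristic polynomial is χ_A(x) = x^3, so the eigenvalues are known. The minimal polynomial is
  m_A(x) = Π_λ (x − λ)^{k_λ}
where k_λ is the size of the *largest* Jordan block for λ (equivalently, the smallest k with (A − λI)^k v = 0 for every generalised eigenvector v of λ).

  λ = 0: largest Jordan block has size 3, contributing (x − 0)^3

So m_A(x) = x^3 = x^3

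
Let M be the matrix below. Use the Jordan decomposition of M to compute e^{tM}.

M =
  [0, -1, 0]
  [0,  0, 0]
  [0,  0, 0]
e^{tM} =
  [1, -t, 0]
  [0, 1, 0]
  [0, 0, 1]

Strategy: write M = P · J · P⁻¹ where J is a Jordan canonical form, so e^{tM} = P · e^{tJ} · P⁻¹, and e^{tJ} can be computed block-by-block.

M has Jordan form
J =
  [0, 1, 0]
  [0, 0, 0]
  [0, 0, 0]
(up to reordering of blocks).

Per-block formulas:
  For a 1×1 block at λ = 0: exp(t · [0]) = [e^(0t)].
  For a 2×2 Jordan block J_2(0): exp(t · J_2(0)) = e^(0t)·(I + t·N), where N is the 2×2 nilpotent shift.

After assembling e^{tJ} and conjugating by P, we get:

e^{tM} =
  [1, -t, 0]
  [0, 1, 0]
  [0, 0, 1]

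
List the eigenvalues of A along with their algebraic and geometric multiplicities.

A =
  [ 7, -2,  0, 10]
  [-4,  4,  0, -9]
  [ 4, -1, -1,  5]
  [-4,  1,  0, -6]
λ = -1: alg = 2, geom = 2; λ = 3: alg = 2, geom = 1

Step 1 — factor the characteristic polynomial to read off the algebraic multiplicities:
  χ_A(x) = (x - 3)^2*(x + 1)^2

Step 2 — compute geometric multiplicities via the rank-nullity identity g(λ) = n − rank(A − λI):
  rank(A − (-1)·I) = 2, so dim ker(A − (-1)·I) = n − 2 = 2
  rank(A − (3)·I) = 3, so dim ker(A − (3)·I) = n − 3 = 1

Summary:
  λ = -1: algebraic multiplicity = 2, geometric multiplicity = 2
  λ = 3: algebraic multiplicity = 2, geometric multiplicity = 1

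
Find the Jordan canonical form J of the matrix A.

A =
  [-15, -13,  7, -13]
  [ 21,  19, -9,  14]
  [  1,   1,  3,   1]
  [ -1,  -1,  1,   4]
J_1(-2) ⊕ J_2(4) ⊕ J_1(5)

The characteristic polynomial is
  det(x·I − A) = x^4 - 11*x^3 + 30*x^2 + 32*x - 160 = (x - 5)*(x - 4)^2*(x + 2)

Eigenvalues and multiplicities (the geometric multiplicity of λ is n − rank(A − λI), which equals the number of Jordan blocks for λ):
  λ = -2: algebraic multiplicity = 1, geometric multiplicity = 1
  λ = 4: algebraic multiplicity = 2, geometric multiplicity = 1
  λ = 5: algebraic multiplicity = 1, geometric multiplicity = 1

Determining the block sizes for each eigenvalue:
  λ = -2: one block (gm = 1), so the single block has size am = 1 → block sizes [1]
  λ = 4: one block (gm = 1), so the single block has size am = 2 → block sizes [2]
  λ = 5: one block (gm = 1), so the single block has size am = 1 → block sizes [1]

Assembling the blocks gives a Jordan form
J =
  [-2, 0, 0, 0]
  [ 0, 4, 1, 0]
  [ 0, 0, 4, 0]
  [ 0, 0, 0, 5]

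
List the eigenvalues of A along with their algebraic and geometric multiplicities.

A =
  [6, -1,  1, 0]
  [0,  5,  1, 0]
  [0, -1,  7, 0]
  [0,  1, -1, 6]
λ = 6: alg = 4, geom = 3

Step 1 — factor the characteristic polynomial to read off the algebraic multiplicities:
  χ_A(x) = (x - 6)^4

Step 2 — compute geometric multiplicities via the rank-nullity identity g(λ) = n − rank(A − λI):
  rank(A − (6)·I) = 1, so dim ker(A − (6)·I) = n − 1 = 3

Summary:
  λ = 6: algebraic multiplicity = 4, geometric multiplicity = 3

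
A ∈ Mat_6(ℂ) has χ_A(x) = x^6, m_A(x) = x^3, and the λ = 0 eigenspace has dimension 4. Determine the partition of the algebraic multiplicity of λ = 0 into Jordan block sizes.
Block sizes for λ = 0: [3, 1, 1, 1]

Step 1 — from the characteristic polynomial, algebraic multiplicity of λ = 0 is 6. From dim ker(A − (0)·I) = 4, there are exactly 4 Jordan blocks for λ = 0.
Step 2 — from the minimal polynomial, the factor (x − 0)^3 tells us the largest block for λ = 0 has size 3.
Step 3 — with total size 6, 4 blocks, and largest block 3, the block sizes (in nonincreasing order) are [3, 1, 1, 1].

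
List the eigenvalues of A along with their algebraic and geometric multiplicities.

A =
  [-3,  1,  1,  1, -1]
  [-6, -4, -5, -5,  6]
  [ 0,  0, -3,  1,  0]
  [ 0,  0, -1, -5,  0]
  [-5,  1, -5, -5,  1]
λ = -4: alg = 4, geom = 2; λ = 2: alg = 1, geom = 1

Step 1 — factor the characteristic polynomial to read off the algebraic multiplicities:
  χ_A(x) = (x - 2)*(x + 4)^4

Step 2 — compute geometric multiplicities via the rank-nullity identity g(λ) = n − rank(A − λI):
  rank(A − (-4)·I) = 3, so dim ker(A − (-4)·I) = n − 3 = 2
  rank(A − (2)·I) = 4, so dim ker(A − (2)·I) = n − 4 = 1

Summary:
  λ = -4: algebraic multiplicity = 4, geometric multiplicity = 2
  λ = 2: algebraic multiplicity = 1, geometric multiplicity = 1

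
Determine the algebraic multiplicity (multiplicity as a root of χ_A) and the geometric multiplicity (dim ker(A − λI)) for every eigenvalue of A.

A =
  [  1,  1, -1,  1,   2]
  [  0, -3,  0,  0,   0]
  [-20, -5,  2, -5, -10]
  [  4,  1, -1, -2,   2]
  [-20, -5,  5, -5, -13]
λ = -3: alg = 5, geom = 4

Step 1 — factor the characteristic polynomial to read off the algebraic multiplicities:
  χ_A(x) = (x + 3)^5

Step 2 — compute geometric multiplicities via the rank-nullity identity g(λ) = n − rank(A − λI):
  rank(A − (-3)·I) = 1, so dim ker(A − (-3)·I) = n − 1 = 4

Summary:
  λ = -3: algebraic multiplicity = 5, geometric multiplicity = 4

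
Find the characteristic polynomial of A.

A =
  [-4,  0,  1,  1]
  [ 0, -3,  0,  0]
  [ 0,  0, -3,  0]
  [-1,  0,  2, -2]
x^4 + 12*x^3 + 54*x^2 + 108*x + 81

Expanding det(x·I − A) (e.g. by cofactor expansion or by noting that A is similar to its Jordan form J, which has the same characteristic polynomial as A) gives
  χ_A(x) = x^4 + 12*x^3 + 54*x^2 + 108*x + 81
which factors as (x + 3)^4. The eigenvalues (with algebraic multiplicities) are λ = -3 with multiplicity 4.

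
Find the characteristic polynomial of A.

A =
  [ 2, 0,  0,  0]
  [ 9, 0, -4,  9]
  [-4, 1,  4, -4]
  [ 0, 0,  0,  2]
x^4 - 8*x^3 + 24*x^2 - 32*x + 16

Expanding det(x·I − A) (e.g. by cofactor expansion or by noting that A is similar to its Jordan form J, which has the same characteristic polynomial as A) gives
  χ_A(x) = x^4 - 8*x^3 + 24*x^2 - 32*x + 16
which factors as (x - 2)^4. The eigenvalues (with algebraic multiplicities) are λ = 2 with multiplicity 4.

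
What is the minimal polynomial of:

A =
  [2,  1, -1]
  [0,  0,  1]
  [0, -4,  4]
x^3 - 6*x^2 + 12*x - 8

The characteristic polynomial is χ_A(x) = (x - 2)^3, so the eigenvalues are known. The minimal polynomial is
  m_A(x) = Π_λ (x − λ)^{k_λ}
where k_λ is the size of the *largest* Jordan block for λ (equivalently, the smallest k with (A − λI)^k v = 0 for every generalised eigenvector v of λ).

  λ = 2: largest Jordan block has size 3, contributing (x − 2)^3

So m_A(x) = (x - 2)^3 = x^3 - 6*x^2 + 12*x - 8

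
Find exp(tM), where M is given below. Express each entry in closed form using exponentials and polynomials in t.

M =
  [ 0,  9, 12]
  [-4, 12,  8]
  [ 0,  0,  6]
e^{tM} =
  [-6*t*exp(6*t) + exp(6*t), 9*t*exp(6*t), 12*t*exp(6*t)]
  [-4*t*exp(6*t), 6*t*exp(6*t) + exp(6*t), 8*t*exp(6*t)]
  [0, 0, exp(6*t)]

Strategy: write M = P · J · P⁻¹ where J is a Jordan canonical form, so e^{tM} = P · e^{tJ} · P⁻¹, and e^{tJ} can be computed block-by-block.

M has Jordan form
J =
  [6, 1, 0]
  [0, 6, 0]
  [0, 0, 6]
(up to reordering of blocks).

Per-block formulas:
  For a 1×1 block at λ = 6: exp(t · [6]) = [e^(6t)].
  For a 2×2 Jordan block J_2(6): exp(t · J_2(6)) = e^(6t)·(I + t·N), where N is the 2×2 nilpotent shift.

After assembling e^{tJ} and conjugating by P, we get:

e^{tM} =
  [-6*t*exp(6*t) + exp(6*t), 9*t*exp(6*t), 12*t*exp(6*t)]
  [-4*t*exp(6*t), 6*t*exp(6*t) + exp(6*t), 8*t*exp(6*t)]
  [0, 0, exp(6*t)]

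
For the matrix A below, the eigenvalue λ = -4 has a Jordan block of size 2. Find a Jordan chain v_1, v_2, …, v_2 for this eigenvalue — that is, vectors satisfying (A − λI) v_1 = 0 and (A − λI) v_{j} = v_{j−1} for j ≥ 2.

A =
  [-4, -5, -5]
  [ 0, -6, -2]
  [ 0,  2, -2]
A Jordan chain for λ = -4 of length 2:
v_1 = (-5, -2, 2)ᵀ
v_2 = (0, 1, 0)ᵀ

Let N = A − (-4)·I. We want v_2 with N^2 v_2 = 0 but N^1 v_2 ≠ 0; then v_{j-1} := N · v_j for j = 2, …, 2.

Pick v_2 = (0, 1, 0)ᵀ.
Then v_1 = N · v_2 = (-5, -2, 2)ᵀ.

Sanity check: (A − (-4)·I) v_1 = (0, 0, 0)ᵀ = 0. ✓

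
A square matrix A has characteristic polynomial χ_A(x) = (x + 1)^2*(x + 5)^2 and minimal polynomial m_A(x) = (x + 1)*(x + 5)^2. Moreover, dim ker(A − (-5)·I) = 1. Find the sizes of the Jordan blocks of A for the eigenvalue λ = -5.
Block sizes for λ = -5: [2]

Step 1 — from the characteristic polynomial, algebraic multiplicity of λ = -5 is 2. From dim ker(A − (-5)·I) = 1, there are exactly 1 Jordan blocks for λ = -5.
Step 2 — from the minimal polynomial, the factor (x + 5)^2 tells us the largest block for λ = -5 has size 2.
Step 3 — with total size 2, 1 blocks, and largest block 2, the block sizes (in nonincreasing order) are [2].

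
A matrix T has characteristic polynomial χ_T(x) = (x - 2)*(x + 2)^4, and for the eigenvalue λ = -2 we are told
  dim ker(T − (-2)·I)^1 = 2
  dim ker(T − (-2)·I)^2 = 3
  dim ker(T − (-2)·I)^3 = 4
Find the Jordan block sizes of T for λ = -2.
Block sizes for λ = -2: [3, 1]

From the dimensions of kernels of powers, the number of Jordan blocks of size at least j is d_j − d_{j−1} where d_j = dim ker(N^j) (with d_0 = 0). Computing the differences gives [2, 1, 1].
The number of blocks of size exactly k is (#blocks of size ≥ k) − (#blocks of size ≥ k + 1), so the partition is: 1 block(s) of size 1, 1 block(s) of size 3.
In nonincreasing order the block sizes are [3, 1].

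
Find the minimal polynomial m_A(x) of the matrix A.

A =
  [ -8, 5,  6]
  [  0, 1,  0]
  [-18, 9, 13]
x^3 - 6*x^2 + 9*x - 4

The characteristic polynomial is χ_A(x) = (x - 4)*(x - 1)^2, so the eigenvalues are known. The minimal polynomial is
  m_A(x) = Π_λ (x − λ)^{k_λ}
where k_λ is the size of the *largest* Jordan block for λ (equivalently, the smallest k with (A − λI)^k v = 0 for every generalised eigenvector v of λ).

  λ = 1: largest Jordan block has size 2, contributing (x − 1)^2
  λ = 4: largest Jordan block has size 1, contributing (x − 4)

So m_A(x) = (x - 4)*(x - 1)^2 = x^3 - 6*x^2 + 9*x - 4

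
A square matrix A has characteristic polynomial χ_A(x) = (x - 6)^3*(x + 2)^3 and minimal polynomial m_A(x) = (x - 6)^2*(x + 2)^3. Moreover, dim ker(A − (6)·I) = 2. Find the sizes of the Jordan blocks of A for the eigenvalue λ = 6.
Block sizes for λ = 6: [2, 1]

Step 1 — from the characteristic polynomial, algebraic multiplicity of λ = 6 is 3. From dim ker(A − (6)·I) = 2, there are exactly 2 Jordan blocks for λ = 6.
Step 2 — from the minimal polynomial, the factor (x − 6)^2 tells us the largest block for λ = 6 has size 2.
Step 3 — with total size 3, 2 blocks, and largest block 2, the block sizes (in nonincreasing order) are [2, 1].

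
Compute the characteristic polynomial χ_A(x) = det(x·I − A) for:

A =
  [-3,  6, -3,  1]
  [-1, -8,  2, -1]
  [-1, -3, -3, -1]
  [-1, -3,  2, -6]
x^4 + 20*x^3 + 150*x^2 + 500*x + 625

Expanding det(x·I − A) (e.g. by cofactor expansion or by noting that A is similar to its Jordan form J, which has the same characteristic polynomial as A) gives
  χ_A(x) = x^4 + 20*x^3 + 150*x^2 + 500*x + 625
which factors as (x + 5)^4. The eigenvalues (with algebraic multiplicities) are λ = -5 with multiplicity 4.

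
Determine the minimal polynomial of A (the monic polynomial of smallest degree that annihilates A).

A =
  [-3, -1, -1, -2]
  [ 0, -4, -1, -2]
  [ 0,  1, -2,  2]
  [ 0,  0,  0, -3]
x^2 + 6*x + 9

The characteristic polynomial is χ_A(x) = (x + 3)^4, so the eigenvalues are known. The minimal polynomial is
  m_A(x) = Π_λ (x − λ)^{k_λ}
where k_λ is the size of the *largest* Jordan block for λ (equivalently, the smallest k with (A − λI)^k v = 0 for every generalised eigenvector v of λ).

  λ = -3: largest Jordan block has size 2, contributing (x + 3)^2

So m_A(x) = (x + 3)^2 = x^2 + 6*x + 9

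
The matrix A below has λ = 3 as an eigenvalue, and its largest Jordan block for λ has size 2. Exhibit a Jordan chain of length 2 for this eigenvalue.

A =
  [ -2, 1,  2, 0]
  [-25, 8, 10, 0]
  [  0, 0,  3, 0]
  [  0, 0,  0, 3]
A Jordan chain for λ = 3 of length 2:
v_1 = (-5, -25, 0, 0)ᵀ
v_2 = (1, 0, 0, 0)ᵀ

Let N = A − (3)·I. We want v_2 with N^2 v_2 = 0 but N^1 v_2 ≠ 0; then v_{j-1} := N · v_j for j = 2, …, 2.

Pick v_2 = (1, 0, 0, 0)ᵀ.
Then v_1 = N · v_2 = (-5, -25, 0, 0)ᵀ.

Sanity check: (A − (3)·I) v_1 = (0, 0, 0, 0)ᵀ = 0. ✓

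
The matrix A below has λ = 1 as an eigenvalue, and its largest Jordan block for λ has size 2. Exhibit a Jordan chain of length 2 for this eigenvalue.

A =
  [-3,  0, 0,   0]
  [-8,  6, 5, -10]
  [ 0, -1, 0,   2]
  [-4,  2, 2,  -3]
A Jordan chain for λ = 1 of length 2:
v_1 = (0, 5, -1, 2)ᵀ
v_2 = (0, 1, 0, 0)ᵀ

Let N = A − (1)·I. We want v_2 with N^2 v_2 = 0 but N^1 v_2 ≠ 0; then v_{j-1} := N · v_j for j = 2, …, 2.

Pick v_2 = (0, 1, 0, 0)ᵀ.
Then v_1 = N · v_2 = (0, 5, -1, 2)ᵀ.

Sanity check: (A − (1)·I) v_1 = (0, 0, 0, 0)ᵀ = 0. ✓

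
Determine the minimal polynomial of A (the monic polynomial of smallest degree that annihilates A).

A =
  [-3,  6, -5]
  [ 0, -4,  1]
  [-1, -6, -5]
x^3 + 12*x^2 + 48*x + 64

The characteristic polynomial is χ_A(x) = (x + 4)^3, so the eigenvalues are known. The minimal polynomial is
  m_A(x) = Π_λ (x − λ)^{k_λ}
where k_λ is the size of the *largest* Jordan block for λ (equivalently, the smallest k with (A − λI)^k v = 0 for every generalised eigenvector v of λ).

  λ = -4: largest Jordan block has size 3, contributing (x + 4)^3

So m_A(x) = (x + 4)^3 = x^3 + 12*x^2 + 48*x + 64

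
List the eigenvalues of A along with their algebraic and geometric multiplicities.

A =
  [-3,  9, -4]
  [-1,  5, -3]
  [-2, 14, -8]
λ = -2: alg = 3, geom = 1

Step 1 — factor the characteristic polynomial to read off the algebraic multiplicities:
  χ_A(x) = (x + 2)^3

Step 2 — compute geometric multiplicities via the rank-nullity identity g(λ) = n − rank(A − λI):
  rank(A − (-2)·I) = 2, so dim ker(A − (-2)·I) = n − 2 = 1

Summary:
  λ = -2: algebraic multiplicity = 3, geometric multiplicity = 1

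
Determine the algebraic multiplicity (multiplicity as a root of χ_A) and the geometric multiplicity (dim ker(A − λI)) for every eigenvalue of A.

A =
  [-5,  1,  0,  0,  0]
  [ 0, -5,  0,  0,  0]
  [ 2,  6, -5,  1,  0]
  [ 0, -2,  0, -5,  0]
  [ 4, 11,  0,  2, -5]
λ = -5: alg = 5, geom = 3

Step 1 — factor the characteristic polynomial to read off the algebraic multiplicities:
  χ_A(x) = (x + 5)^5

Step 2 — compute geometric multiplicities via the rank-nullity identity g(λ) = n − rank(A − λI):
  rank(A − (-5)·I) = 2, so dim ker(A − (-5)·I) = n − 2 = 3

Summary:
  λ = -5: algebraic multiplicity = 5, geometric multiplicity = 3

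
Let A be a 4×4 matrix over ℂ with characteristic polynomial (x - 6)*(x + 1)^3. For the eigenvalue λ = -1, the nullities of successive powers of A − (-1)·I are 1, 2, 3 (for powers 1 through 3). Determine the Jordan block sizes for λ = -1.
Block sizes for λ = -1: [3]

From the dimensions of kernels of powers, the number of Jordan blocks of size at least j is d_j − d_{j−1} where d_j = dim ker(N^j) (with d_0 = 0). Computing the differences gives [1, 1, 1].
The number of blocks of size exactly k is (#blocks of size ≥ k) − (#blocks of size ≥ k + 1), so the partition is: 1 block(s) of size 3.
In nonincreasing order the block sizes are [3].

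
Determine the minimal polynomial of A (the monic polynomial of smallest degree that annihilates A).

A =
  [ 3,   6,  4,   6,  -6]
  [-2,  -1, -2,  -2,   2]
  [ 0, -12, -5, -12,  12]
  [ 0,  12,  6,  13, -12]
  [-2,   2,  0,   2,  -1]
x^2 - 4*x + 3

The characteristic polynomial is χ_A(x) = (x - 3)^2*(x - 1)^3, so the eigenvalues are known. The minimal polynomial is
  m_A(x) = Π_λ (x − λ)^{k_λ}
where k_λ is the size of the *largest* Jordan block for λ (equivalently, the smallest k with (A − λI)^k v = 0 for every generalised eigenvector v of λ).

  λ = 1: largest Jordan block has size 1, contributing (x − 1)
  λ = 3: largest Jordan block has size 1, contributing (x − 3)

So m_A(x) = (x - 3)*(x - 1) = x^2 - 4*x + 3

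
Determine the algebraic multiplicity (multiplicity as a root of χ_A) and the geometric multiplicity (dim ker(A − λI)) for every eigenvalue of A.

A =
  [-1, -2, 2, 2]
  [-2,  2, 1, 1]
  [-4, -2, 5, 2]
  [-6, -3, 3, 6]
λ = 3: alg = 4, geom = 3

Step 1 — factor the characteristic polynomial to read off the algebraic multiplicities:
  χ_A(x) = (x - 3)^4

Step 2 — compute geometric multiplicities via the rank-nullity identity g(λ) = n − rank(A − λI):
  rank(A − (3)·I) = 1, so dim ker(A − (3)·I) = n − 1 = 3

Summary:
  λ = 3: algebraic multiplicity = 4, geometric multiplicity = 3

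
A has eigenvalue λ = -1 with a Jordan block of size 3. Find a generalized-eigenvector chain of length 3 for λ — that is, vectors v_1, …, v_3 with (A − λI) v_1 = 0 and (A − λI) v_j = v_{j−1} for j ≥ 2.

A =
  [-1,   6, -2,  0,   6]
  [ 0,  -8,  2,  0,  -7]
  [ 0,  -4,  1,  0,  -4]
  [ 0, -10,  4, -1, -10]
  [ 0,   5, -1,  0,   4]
A Jordan chain for λ = -1 of length 3:
v_1 = (-4, 6, 0, 4, -6)ᵀ
v_2 = (6, -7, -4, -10, 5)ᵀ
v_3 = (0, 1, 0, 0, 0)ᵀ

Let N = A − (-1)·I. We want v_3 with N^3 v_3 = 0 but N^2 v_3 ≠ 0; then v_{j-1} := N · v_j for j = 3, …, 2.

Pick v_3 = (0, 1, 0, 0, 0)ᵀ.
Then v_2 = N · v_3 = (6, -7, -4, -10, 5)ᵀ.
Then v_1 = N · v_2 = (-4, 6, 0, 4, -6)ᵀ.

Sanity check: (A − (-1)·I) v_1 = (0, 0, 0, 0, 0)ᵀ = 0. ✓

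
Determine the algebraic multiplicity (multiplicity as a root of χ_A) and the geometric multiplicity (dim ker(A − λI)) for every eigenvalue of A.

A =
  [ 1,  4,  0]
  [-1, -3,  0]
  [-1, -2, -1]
λ = -1: alg = 3, geom = 2

Step 1 — factor the characteristic polynomial to read off the algebraic multiplicities:
  χ_A(x) = (x + 1)^3

Step 2 — compute geometric multiplicities via the rank-nullity identity g(λ) = n − rank(A − λI):
  rank(A − (-1)·I) = 1, so dim ker(A − (-1)·I) = n − 1 = 2

Summary:
  λ = -1: algebraic multiplicity = 3, geometric multiplicity = 2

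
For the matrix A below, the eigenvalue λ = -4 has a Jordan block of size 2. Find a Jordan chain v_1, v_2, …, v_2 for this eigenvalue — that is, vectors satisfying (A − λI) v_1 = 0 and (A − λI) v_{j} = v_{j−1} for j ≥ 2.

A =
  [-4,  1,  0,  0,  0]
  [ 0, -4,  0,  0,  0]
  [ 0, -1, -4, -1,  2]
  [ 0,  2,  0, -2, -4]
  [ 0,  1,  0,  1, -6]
A Jordan chain for λ = -4 of length 2:
v_1 = (1, 0, -1, 2, 1)ᵀ
v_2 = (0, 1, 0, 0, 0)ᵀ

Let N = A − (-4)·I. We want v_2 with N^2 v_2 = 0 but N^1 v_2 ≠ 0; then v_{j-1} := N · v_j for j = 2, …, 2.

Pick v_2 = (0, 1, 0, 0, 0)ᵀ.
Then v_1 = N · v_2 = (1, 0, -1, 2, 1)ᵀ.

Sanity check: (A − (-4)·I) v_1 = (0, 0, 0, 0, 0)ᵀ = 0. ✓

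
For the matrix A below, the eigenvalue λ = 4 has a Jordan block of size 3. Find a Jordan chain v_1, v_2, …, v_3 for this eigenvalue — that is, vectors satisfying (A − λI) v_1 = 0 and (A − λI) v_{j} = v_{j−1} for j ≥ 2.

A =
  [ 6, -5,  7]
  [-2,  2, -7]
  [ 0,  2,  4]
A Jordan chain for λ = 4 of length 3:
v_1 = (14, 0, -4)ᵀ
v_2 = (2, -2, 0)ᵀ
v_3 = (1, 0, 0)ᵀ

Let N = A − (4)·I. We want v_3 with N^3 v_3 = 0 but N^2 v_3 ≠ 0; then v_{j-1} := N · v_j for j = 3, …, 2.

Pick v_3 = (1, 0, 0)ᵀ.
Then v_2 = N · v_3 = (2, -2, 0)ᵀ.
Then v_1 = N · v_2 = (14, 0, -4)ᵀ.

Sanity check: (A − (4)·I) v_1 = (0, 0, 0)ᵀ = 0. ✓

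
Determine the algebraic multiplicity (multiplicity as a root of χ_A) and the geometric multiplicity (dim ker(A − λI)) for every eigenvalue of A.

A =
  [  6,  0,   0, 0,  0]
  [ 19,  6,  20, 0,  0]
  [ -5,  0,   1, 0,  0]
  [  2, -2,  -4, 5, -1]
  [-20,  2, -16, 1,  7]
λ = 1: alg = 1, geom = 1; λ = 6: alg = 4, geom = 2

Step 1 — factor the characteristic polynomial to read off the algebraic multiplicities:
  χ_A(x) = (x - 6)^4*(x - 1)

Step 2 — compute geometric multiplicities via the rank-nullity identity g(λ) = n − rank(A − λI):
  rank(A − (1)·I) = 4, so dim ker(A − (1)·I) = n − 4 = 1
  rank(A − (6)·I) = 3, so dim ker(A − (6)·I) = n − 3 = 2

Summary:
  λ = 1: algebraic multiplicity = 1, geometric multiplicity = 1
  λ = 6: algebraic multiplicity = 4, geometric multiplicity = 2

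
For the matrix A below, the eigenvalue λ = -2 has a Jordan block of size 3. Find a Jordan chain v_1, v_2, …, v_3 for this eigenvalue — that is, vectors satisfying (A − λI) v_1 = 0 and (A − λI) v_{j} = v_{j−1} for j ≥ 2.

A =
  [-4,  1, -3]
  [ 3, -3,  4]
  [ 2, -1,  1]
A Jordan chain for λ = -2 of length 3:
v_1 = (1, -1, -1)ᵀ
v_2 = (-2, 3, 2)ᵀ
v_3 = (1, 0, 0)ᵀ

Let N = A − (-2)·I. We want v_3 with N^3 v_3 = 0 but N^2 v_3 ≠ 0; then v_{j-1} := N · v_j for j = 3, …, 2.

Pick v_3 = (1, 0, 0)ᵀ.
Then v_2 = N · v_3 = (-2, 3, 2)ᵀ.
Then v_1 = N · v_2 = (1, -1, -1)ᵀ.

Sanity check: (A − (-2)·I) v_1 = (0, 0, 0)ᵀ = 0. ✓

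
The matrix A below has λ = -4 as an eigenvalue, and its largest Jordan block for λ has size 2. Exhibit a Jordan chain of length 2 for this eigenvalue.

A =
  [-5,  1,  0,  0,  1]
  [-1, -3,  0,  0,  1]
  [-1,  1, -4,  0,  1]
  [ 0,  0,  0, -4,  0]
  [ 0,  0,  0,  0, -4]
A Jordan chain for λ = -4 of length 2:
v_1 = (-1, -1, -1, 0, 0)ᵀ
v_2 = (1, 0, 0, 0, 0)ᵀ

Let N = A − (-4)·I. We want v_2 with N^2 v_2 = 0 but N^1 v_2 ≠ 0; then v_{j-1} := N · v_j for j = 2, …, 2.

Pick v_2 = (1, 0, 0, 0, 0)ᵀ.
Then v_1 = N · v_2 = (-1, -1, -1, 0, 0)ᵀ.

Sanity check: (A − (-4)·I) v_1 = (0, 0, 0, 0, 0)ᵀ = 0. ✓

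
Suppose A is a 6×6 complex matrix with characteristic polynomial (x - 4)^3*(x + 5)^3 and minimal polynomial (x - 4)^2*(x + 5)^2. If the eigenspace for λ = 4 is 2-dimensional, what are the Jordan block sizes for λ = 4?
Block sizes for λ = 4: [2, 1]

Step 1 — from the characteristic polynomial, algebraic multiplicity of λ = 4 is 3. From dim ker(A − (4)·I) = 2, there are exactly 2 Jordan blocks for λ = 4.
Step 2 — from the minimal polynomial, the factor (x − 4)^2 tells us the largest block for λ = 4 has size 2.
Step 3 — with total size 3, 2 blocks, and largest block 2, the block sizes (in nonincreasing order) are [2, 1].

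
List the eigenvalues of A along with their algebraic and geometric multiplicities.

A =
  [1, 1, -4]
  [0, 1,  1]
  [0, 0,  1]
λ = 1: alg = 3, geom = 1

Step 1 — factor the characteristic polynomial to read off the algebraic multiplicities:
  χ_A(x) = (x - 1)^3

Step 2 — compute geometric multiplicities via the rank-nullity identity g(λ) = n − rank(A − λI):
  rank(A − (1)·I) = 2, so dim ker(A − (1)·I) = n − 2 = 1

Summary:
  λ = 1: algebraic multiplicity = 3, geometric multiplicity = 1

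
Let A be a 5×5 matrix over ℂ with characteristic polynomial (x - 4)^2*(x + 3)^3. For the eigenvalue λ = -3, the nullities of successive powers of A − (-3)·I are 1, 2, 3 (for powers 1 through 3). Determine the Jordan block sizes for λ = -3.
Block sizes for λ = -3: [3]

From the dimensions of kernels of powers, the number of Jordan blocks of size at least j is d_j − d_{j−1} where d_j = dim ker(N^j) (with d_0 = 0). Computing the differences gives [1, 1, 1].
The number of blocks of size exactly k is (#blocks of size ≥ k) − (#blocks of size ≥ k + 1), so the partition is: 1 block(s) of size 3.
In nonincreasing order the block sizes are [3].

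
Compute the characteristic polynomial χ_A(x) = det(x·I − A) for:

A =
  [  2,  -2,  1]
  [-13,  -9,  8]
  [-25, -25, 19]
x^3 - 12*x^2 + 48*x - 64

Expanding det(x·I − A) (e.g. by cofactor expansion or by noting that A is similar to its Jordan form J, which has the same characteristic polynomial as A) gives
  χ_A(x) = x^3 - 12*x^2 + 48*x - 64
which factors as (x - 4)^3. The eigenvalues (with algebraic multiplicities) are λ = 4 with multiplicity 3.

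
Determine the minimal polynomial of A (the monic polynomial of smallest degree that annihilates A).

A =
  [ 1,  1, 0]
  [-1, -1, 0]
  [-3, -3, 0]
x^2

The characteristic polynomial is χ_A(x) = x^3, so the eigenvalues are known. The minimal polynomial is
  m_A(x) = Π_λ (x − λ)^{k_λ}
where k_λ is the size of the *largest* Jordan block for λ (equivalently, the smallest k with (A − λI)^k v = 0 for every generalised eigenvector v of λ).

  λ = 0: largest Jordan block has size 2, contributing (x − 0)^2

So m_A(x) = x^2 = x^2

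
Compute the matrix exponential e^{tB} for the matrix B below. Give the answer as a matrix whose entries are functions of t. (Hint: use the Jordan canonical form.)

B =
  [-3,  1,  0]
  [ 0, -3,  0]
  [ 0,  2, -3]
e^{tB} =
  [exp(-3*t), t*exp(-3*t), 0]
  [0, exp(-3*t), 0]
  [0, 2*t*exp(-3*t), exp(-3*t)]

Strategy: write B = P · J · P⁻¹ where J is a Jordan canonical form, so e^{tB} = P · e^{tJ} · P⁻¹, and e^{tJ} can be computed block-by-block.

B has Jordan form
J =
  [-3,  1,  0]
  [ 0, -3,  0]
  [ 0,  0, -3]
(up to reordering of blocks).

Per-block formulas:
  For a 1×1 block at λ = -3: exp(t · [-3]) = [e^(-3t)].
  For a 2×2 Jordan block J_2(-3): exp(t · J_2(-3)) = e^(-3t)·(I + t·N), where N is the 2×2 nilpotent shift.

After assembling e^{tJ} and conjugating by P, we get:

e^{tB} =
  [exp(-3*t), t*exp(-3*t), 0]
  [0, exp(-3*t), 0]
  [0, 2*t*exp(-3*t), exp(-3*t)]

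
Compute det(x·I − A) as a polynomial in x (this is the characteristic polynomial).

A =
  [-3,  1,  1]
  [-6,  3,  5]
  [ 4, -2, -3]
x^3 + 3*x^2 + 3*x + 1

Expanding det(x·I − A) (e.g. by cofactor expansion or by noting that A is similar to its Jordan form J, which has the same characteristic polynomial as A) gives
  χ_A(x) = x^3 + 3*x^2 + 3*x + 1
which factors as (x + 1)^3. The eigenvalues (with algebraic multiplicities) are λ = -1 with multiplicity 3.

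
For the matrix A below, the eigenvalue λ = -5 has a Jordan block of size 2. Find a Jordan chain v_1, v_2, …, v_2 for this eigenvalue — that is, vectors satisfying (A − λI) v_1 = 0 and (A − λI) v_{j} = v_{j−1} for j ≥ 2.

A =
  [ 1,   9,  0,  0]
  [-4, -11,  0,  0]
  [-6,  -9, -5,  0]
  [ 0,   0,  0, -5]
A Jordan chain for λ = -5 of length 2:
v_1 = (6, -4, -6, 0)ᵀ
v_2 = (1, 0, 0, 0)ᵀ

Let N = A − (-5)·I. We want v_2 with N^2 v_2 = 0 but N^1 v_2 ≠ 0; then v_{j-1} := N · v_j for j = 2, …, 2.

Pick v_2 = (1, 0, 0, 0)ᵀ.
Then v_1 = N · v_2 = (6, -4, -6, 0)ᵀ.

Sanity check: (A − (-5)·I) v_1 = (0, 0, 0, 0)ᵀ = 0. ✓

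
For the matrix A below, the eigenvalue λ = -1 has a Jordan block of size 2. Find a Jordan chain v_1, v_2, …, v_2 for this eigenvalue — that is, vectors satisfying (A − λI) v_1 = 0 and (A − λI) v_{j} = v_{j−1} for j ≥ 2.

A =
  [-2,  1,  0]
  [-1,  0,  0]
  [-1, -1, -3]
A Jordan chain for λ = -1 of length 2:
v_1 = (1, 1, -1)ᵀ
v_2 = (0, 1, 0)ᵀ

Let N = A − (-1)·I. We want v_2 with N^2 v_2 = 0 but N^1 v_2 ≠ 0; then v_{j-1} := N · v_j for j = 2, …, 2.

Pick v_2 = (0, 1, 0)ᵀ.
Then v_1 = N · v_2 = (1, 1, -1)ᵀ.

Sanity check: (A − (-1)·I) v_1 = (0, 0, 0)ᵀ = 0. ✓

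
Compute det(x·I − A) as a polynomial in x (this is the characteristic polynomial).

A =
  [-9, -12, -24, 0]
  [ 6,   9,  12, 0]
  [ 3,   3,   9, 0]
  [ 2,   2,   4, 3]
x^4 - 12*x^3 + 54*x^2 - 108*x + 81

Expanding det(x·I − A) (e.g. by cofactor expansion or by noting that A is similar to its Jordan form J, which has the same characteristic polynomial as A) gives
  χ_A(x) = x^4 - 12*x^3 + 54*x^2 - 108*x + 81
which factors as (x - 3)^4. The eigenvalues (with algebraic multiplicities) are λ = 3 with multiplicity 4.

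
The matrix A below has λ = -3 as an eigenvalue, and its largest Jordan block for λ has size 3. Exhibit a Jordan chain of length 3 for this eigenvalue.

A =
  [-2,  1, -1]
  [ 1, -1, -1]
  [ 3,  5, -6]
A Jordan chain for λ = -3 of length 3:
v_1 = (-1, 0, -1)ᵀ
v_2 = (1, 1, 3)ᵀ
v_3 = (1, 0, 0)ᵀ

Let N = A − (-3)·I. We want v_3 with N^3 v_3 = 0 but N^2 v_3 ≠ 0; then v_{j-1} := N · v_j for j = 3, …, 2.

Pick v_3 = (1, 0, 0)ᵀ.
Then v_2 = N · v_3 = (1, 1, 3)ᵀ.
Then v_1 = N · v_2 = (-1, 0, -1)ᵀ.

Sanity check: (A − (-3)·I) v_1 = (0, 0, 0)ᵀ = 0. ✓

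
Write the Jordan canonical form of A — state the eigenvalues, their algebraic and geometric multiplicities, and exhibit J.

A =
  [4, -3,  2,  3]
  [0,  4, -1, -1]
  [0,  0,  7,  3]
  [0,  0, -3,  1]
J_2(4) ⊕ J_2(4)

The characteristic polynomial is
  det(x·I − A) = x^4 - 16*x^3 + 96*x^2 - 256*x + 256 = (x - 4)^4

Eigenvalues and multiplicities (the geometric multiplicity of λ is n − rank(A − λI), which equals the number of Jordan blocks for λ):
  λ = 4: algebraic multiplicity = 4, geometric multiplicity = 2

Determining the block sizes for each eigenvalue:
  λ = 4: with am = 4 and gm = 2, the partition is not yet determined (e.g. several partitions of 4 into 2 parts exist). Let N = A − (4)·I. Computing rank(N^1) = 2, rank(N^2) = 0; the number of blocks of size ≥ j is rank(N^{j−1}) − rank(N^j), giving [2, 2]. So we have 2 block(s) of size 2 → block sizes [2, 2]

Assembling the blocks gives a Jordan form
J =
  [4, 1, 0, 0]
  [0, 4, 0, 0]
  [0, 0, 4, 1]
  [0, 0, 0, 4]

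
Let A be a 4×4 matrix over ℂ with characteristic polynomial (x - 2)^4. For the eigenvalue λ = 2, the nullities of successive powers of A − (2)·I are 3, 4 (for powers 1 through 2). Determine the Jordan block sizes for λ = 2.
Block sizes for λ = 2: [2, 1, 1]

From the dimensions of kernels of powers, the number of Jordan blocks of size at least j is d_j − d_{j−1} where d_j = dim ker(N^j) (with d_0 = 0). Computing the differences gives [3, 1].
The number of blocks of size exactly k is (#blocks of size ≥ k) − (#blocks of size ≥ k + 1), so the partition is: 2 block(s) of size 1, 1 block(s) of size 2.
In nonincreasing order the block sizes are [2, 1, 1].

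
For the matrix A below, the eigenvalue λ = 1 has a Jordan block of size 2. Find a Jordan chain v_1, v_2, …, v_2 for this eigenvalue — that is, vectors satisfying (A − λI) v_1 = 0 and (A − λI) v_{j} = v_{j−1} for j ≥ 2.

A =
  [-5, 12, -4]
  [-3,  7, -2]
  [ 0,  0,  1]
A Jordan chain for λ = 1 of length 2:
v_1 = (-6, -3, 0)ᵀ
v_2 = (1, 0, 0)ᵀ

Let N = A − (1)·I. We want v_2 with N^2 v_2 = 0 but N^1 v_2 ≠ 0; then v_{j-1} := N · v_j for j = 2, …, 2.

Pick v_2 = (1, 0, 0)ᵀ.
Then v_1 = N · v_2 = (-6, -3, 0)ᵀ.

Sanity check: (A − (1)·I) v_1 = (0, 0, 0)ᵀ = 0. ✓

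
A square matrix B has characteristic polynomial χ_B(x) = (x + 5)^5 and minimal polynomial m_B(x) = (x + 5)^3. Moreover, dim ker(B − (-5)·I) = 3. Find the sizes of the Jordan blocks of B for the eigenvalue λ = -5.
Block sizes for λ = -5: [3, 1, 1]

Step 1 — from the characteristic polynomial, algebraic multiplicity of λ = -5 is 5. From dim ker(B − (-5)·I) = 3, there are exactly 3 Jordan blocks for λ = -5.
Step 2 — from the minimal polynomial, the factor (x + 5)^3 tells us the largest block for λ = -5 has size 3.
Step 3 — with total size 5, 3 blocks, and largest block 3, the block sizes (in nonincreasing order) are [3, 1, 1].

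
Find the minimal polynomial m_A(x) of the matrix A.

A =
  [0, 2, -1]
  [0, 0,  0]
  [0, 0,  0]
x^2

The characteristic polynomial is χ_A(x) = x^3, so the eigenvalues are known. The minimal polynomial is
  m_A(x) = Π_λ (x − λ)^{k_λ}
where k_λ is the size of the *largest* Jordan block for λ (equivalently, the smallest k with (A − λI)^k v = 0 for every generalised eigenvector v of λ).

  λ = 0: largest Jordan block has size 2, contributing (x − 0)^2

So m_A(x) = x^2 = x^2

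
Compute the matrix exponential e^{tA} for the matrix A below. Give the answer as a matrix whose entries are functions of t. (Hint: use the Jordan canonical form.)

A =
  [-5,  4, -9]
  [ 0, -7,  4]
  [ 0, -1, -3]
e^{tA} =
  [exp(-5*t), t^2*exp(-5*t)/2 + 4*t*exp(-5*t), -t^2*exp(-5*t) - 9*t*exp(-5*t)]
  [0, -2*t*exp(-5*t) + exp(-5*t), 4*t*exp(-5*t)]
  [0, -t*exp(-5*t), 2*t*exp(-5*t) + exp(-5*t)]

Strategy: write A = P · J · P⁻¹ where J is a Jordan canonical form, so e^{tA} = P · e^{tJ} · P⁻¹, and e^{tJ} can be computed block-by-block.

A has Jordan form
J =
  [-5,  1,  0]
  [ 0, -5,  1]
  [ 0,  0, -5]
(up to reordering of blocks).

Per-block formulas:
  For a 3×3 Jordan block J_3(-5): exp(t · J_3(-5)) = e^(-5t)·(I + t·N + (t^2/2)·N^2), where N is the 3×3 nilpotent shift.

After assembling e^{tJ} and conjugating by P, we get:

e^{tA} =
  [exp(-5*t), t^2*exp(-5*t)/2 + 4*t*exp(-5*t), -t^2*exp(-5*t) - 9*t*exp(-5*t)]
  [0, -2*t*exp(-5*t) + exp(-5*t), 4*t*exp(-5*t)]
  [0, -t*exp(-5*t), 2*t*exp(-5*t) + exp(-5*t)]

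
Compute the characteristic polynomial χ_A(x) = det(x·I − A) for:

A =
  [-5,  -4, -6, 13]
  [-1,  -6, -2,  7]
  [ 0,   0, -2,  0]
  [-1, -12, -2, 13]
x^4 - 24*x^2 - 64*x - 48

Expanding det(x·I − A) (e.g. by cofactor expansion or by noting that A is similar to its Jordan form J, which has the same characteristic polynomial as A) gives
  χ_A(x) = x^4 - 24*x^2 - 64*x - 48
which factors as (x - 6)*(x + 2)^3. The eigenvalues (with algebraic multiplicities) are λ = -2 with multiplicity 3, λ = 6 with multiplicity 1.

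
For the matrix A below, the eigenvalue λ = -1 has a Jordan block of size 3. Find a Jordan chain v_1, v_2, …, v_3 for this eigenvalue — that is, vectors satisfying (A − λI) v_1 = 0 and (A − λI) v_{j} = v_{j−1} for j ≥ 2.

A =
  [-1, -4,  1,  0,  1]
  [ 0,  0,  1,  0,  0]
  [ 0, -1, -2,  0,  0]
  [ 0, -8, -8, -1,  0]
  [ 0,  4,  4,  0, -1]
A Jordan chain for λ = -1 of length 3:
v_1 = (-1, 0, 0, 0, 0)ᵀ
v_2 = (-4, 1, -1, -8, 4)ᵀ
v_3 = (0, 1, 0, 0, 0)ᵀ

Let N = A − (-1)·I. We want v_3 with N^3 v_3 = 0 but N^2 v_3 ≠ 0; then v_{j-1} := N · v_j for j = 3, …, 2.

Pick v_3 = (0, 1, 0, 0, 0)ᵀ.
Then v_2 = N · v_3 = (-4, 1, -1, -8, 4)ᵀ.
Then v_1 = N · v_2 = (-1, 0, 0, 0, 0)ᵀ.

Sanity check: (A − (-1)·I) v_1 = (0, 0, 0, 0, 0)ᵀ = 0. ✓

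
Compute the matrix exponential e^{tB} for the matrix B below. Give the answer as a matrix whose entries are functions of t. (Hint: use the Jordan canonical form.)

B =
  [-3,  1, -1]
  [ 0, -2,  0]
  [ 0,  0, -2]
e^{tB} =
  [exp(-3*t), exp(-2*t) - exp(-3*t), -exp(-2*t) + exp(-3*t)]
  [0, exp(-2*t), 0]
  [0, 0, exp(-2*t)]

Strategy: write B = P · J · P⁻¹ where J is a Jordan canonical form, so e^{tB} = P · e^{tJ} · P⁻¹, and e^{tJ} can be computed block-by-block.

B has Jordan form
J =
  [-3,  0,  0]
  [ 0, -2,  0]
  [ 0,  0, -2]
(up to reordering of blocks).

Per-block formulas:
  For a 1×1 block at λ = -3: exp(t · [-3]) = [e^(-3t)].
  For a 1×1 block at λ = -2: exp(t · [-2]) = [e^(-2t)].

After assembling e^{tJ} and conjugating by P, we get:

e^{tB} =
  [exp(-3*t), exp(-2*t) - exp(-3*t), -exp(-2*t) + exp(-3*t)]
  [0, exp(-2*t), 0]
  [0, 0, exp(-2*t)]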